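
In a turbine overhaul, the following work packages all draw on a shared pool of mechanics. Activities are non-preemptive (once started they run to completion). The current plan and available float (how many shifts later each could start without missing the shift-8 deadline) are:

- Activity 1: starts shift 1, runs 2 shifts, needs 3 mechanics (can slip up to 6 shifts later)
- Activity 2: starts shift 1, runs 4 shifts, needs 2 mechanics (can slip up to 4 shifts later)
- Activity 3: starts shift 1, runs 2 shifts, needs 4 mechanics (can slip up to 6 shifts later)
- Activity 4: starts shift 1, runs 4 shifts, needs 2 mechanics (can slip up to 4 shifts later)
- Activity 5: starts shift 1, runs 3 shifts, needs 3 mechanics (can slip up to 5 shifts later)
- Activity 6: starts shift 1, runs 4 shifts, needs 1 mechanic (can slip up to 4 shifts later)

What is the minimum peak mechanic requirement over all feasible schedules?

6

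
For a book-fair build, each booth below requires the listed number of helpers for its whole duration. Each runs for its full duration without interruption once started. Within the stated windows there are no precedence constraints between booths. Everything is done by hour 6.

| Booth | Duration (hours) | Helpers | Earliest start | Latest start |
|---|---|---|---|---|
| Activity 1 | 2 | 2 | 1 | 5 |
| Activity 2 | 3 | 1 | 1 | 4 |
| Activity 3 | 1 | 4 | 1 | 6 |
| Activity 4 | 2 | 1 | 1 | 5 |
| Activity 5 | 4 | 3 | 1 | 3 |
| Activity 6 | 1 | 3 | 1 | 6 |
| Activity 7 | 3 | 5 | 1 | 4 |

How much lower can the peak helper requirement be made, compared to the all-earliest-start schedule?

11

Early-start peak: h1:19  h2:12  h3:9  h4:3  h5:0  h6:0 ⇒ 19.
Leveled (Activity 1@1, Activity 2@1, Activity 3@1, Activity 4@1, Activity 5@2, Activity 6@3, Activity 7@4): h1:8  h2:7  h3:7  h4:8  h5:8  h6:5 ⇒ 8.
Reduction 19 − 8 = 11.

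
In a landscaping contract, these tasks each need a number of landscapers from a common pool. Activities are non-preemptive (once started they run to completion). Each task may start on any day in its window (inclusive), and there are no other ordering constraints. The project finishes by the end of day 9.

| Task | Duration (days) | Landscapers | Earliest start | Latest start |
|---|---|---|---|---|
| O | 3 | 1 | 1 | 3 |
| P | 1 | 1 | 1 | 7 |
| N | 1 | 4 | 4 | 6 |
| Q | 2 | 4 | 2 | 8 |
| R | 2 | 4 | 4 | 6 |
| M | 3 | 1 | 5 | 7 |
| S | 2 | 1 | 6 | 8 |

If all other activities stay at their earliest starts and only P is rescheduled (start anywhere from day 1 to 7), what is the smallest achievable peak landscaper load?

P@1: d1:2  d2:5  d3:5  d4:8  d5:5  d6:2  d7:2  d8:0  d9:0 → peak 8
P@2: d1:1  d2:6  d3:5  d4:8  d5:5  d6:2  d7:2  d8:0  d9:0 → peak 8
P@3: d1:1  d2:5  d3:6  d4:8  d5:5  d6:2  d7:2  d8:0  d9:0 → peak 8
P@4: d1:1  d2:5  d3:5  d4:9  d5:5  d6:2  d7:2  d8:0  d9:0 → peak 9
P@5: d1:1  d2:5  d3:5  d4:8  d5:6  d6:2  d7:2  d8:0  d9:0 → peak 8
P@6: d1:1  d2:5  d3:5  d4:8  d5:5  d6:3  d7:2  d8:0  d9:0 → peak 8
P@7: d1:1  d2:5  d3:5  d4:8  d5:5  d6:2  d7:3  d8:0  d9:0 → peak 8
Best is P@1, peak 8.

8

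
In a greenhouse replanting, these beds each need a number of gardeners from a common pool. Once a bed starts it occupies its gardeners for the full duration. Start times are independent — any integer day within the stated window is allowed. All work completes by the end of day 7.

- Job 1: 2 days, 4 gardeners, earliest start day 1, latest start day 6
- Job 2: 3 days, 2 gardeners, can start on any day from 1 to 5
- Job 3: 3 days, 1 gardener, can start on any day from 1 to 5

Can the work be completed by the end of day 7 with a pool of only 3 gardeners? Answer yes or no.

no

The minimum achievable peak is 4; 3 < 4, so no feasible schedule stays within the cap.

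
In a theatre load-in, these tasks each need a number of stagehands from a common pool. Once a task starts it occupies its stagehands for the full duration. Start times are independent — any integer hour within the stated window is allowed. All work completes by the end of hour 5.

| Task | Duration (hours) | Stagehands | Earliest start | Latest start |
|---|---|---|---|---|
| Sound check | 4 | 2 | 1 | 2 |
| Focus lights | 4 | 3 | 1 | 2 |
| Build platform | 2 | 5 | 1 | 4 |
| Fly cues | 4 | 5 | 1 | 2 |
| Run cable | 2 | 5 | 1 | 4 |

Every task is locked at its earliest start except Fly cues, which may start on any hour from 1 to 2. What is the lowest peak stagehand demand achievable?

20

Fly cues@1: h1:20  h2:20  h3:10  h4:10  h5:0 → peak 20
Fly cues@2: h1:15  h2:20  h3:10  h4:10  h5:5 → peak 20
Best is Fly cues@1, peak 20.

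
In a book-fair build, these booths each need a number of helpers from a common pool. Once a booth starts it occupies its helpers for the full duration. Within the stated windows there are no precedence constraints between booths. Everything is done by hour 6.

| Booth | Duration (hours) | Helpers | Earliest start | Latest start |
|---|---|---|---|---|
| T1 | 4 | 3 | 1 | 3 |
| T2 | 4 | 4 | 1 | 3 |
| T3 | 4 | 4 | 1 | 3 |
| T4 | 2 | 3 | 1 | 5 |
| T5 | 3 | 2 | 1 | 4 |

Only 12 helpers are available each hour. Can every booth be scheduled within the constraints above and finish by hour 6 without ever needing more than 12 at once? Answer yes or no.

The minimum achievable peak is 13; 12 < 13, so no feasible schedule stays within the cap.

no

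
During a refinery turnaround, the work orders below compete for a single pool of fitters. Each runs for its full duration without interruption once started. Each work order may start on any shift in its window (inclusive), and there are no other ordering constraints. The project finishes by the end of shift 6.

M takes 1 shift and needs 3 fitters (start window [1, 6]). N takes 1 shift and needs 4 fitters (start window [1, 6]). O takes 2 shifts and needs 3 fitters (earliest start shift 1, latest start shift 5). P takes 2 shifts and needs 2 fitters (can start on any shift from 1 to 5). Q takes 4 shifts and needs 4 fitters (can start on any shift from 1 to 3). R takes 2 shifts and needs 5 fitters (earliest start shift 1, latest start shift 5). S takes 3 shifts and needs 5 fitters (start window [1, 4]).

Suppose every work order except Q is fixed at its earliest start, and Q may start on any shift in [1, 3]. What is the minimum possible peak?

22

Q@1: s1:26  s2:19  s3:9  s4:4  s5:0  s6:0 → peak 26
Q@2: s1:22  s2:19  s3:9  s4:4  s5:4  s6:0 → peak 22
Q@3: s1:22  s2:15  s3:9  s4:4  s5:4  s6:4 → peak 22
Best is Q@2, peak 22.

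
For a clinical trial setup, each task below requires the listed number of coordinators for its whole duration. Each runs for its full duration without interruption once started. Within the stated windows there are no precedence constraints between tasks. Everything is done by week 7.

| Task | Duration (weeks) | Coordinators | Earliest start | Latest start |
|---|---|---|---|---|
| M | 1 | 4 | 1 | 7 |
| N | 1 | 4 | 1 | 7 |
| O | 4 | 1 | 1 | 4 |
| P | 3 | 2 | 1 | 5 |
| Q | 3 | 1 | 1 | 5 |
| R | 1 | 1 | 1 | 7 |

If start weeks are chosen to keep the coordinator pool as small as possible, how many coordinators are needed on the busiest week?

Early-start (M@1, N@1, O@1, P@1, Q@1, R@1) gives peak 13: w1:13  w2:4  w3:4  w4:1  w5:0  w6:0  w7:0.
Shift N→2, O→3, P→3, Q→3, R→6.
Schedule M@1, N@2, O@3, P@3, Q@3, R@6: w1:4  w2:4  w3:4  w4:4  w5:4  w6:2  w7:0 — peak 4.
Total coordinator-weeks = 22 over 7 weeks ⇒ peak ≥ ⌈22/7⌉ = 4, so 4 is optimal.

4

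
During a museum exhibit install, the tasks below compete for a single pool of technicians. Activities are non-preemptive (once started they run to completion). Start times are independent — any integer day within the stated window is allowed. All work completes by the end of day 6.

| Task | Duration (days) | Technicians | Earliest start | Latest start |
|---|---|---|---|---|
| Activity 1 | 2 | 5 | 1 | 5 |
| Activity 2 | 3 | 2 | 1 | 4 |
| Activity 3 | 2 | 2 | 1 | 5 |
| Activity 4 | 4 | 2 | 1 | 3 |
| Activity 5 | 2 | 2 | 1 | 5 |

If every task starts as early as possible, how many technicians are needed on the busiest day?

Early-start schedule: Activity 1@1, Activity 2@1, Activity 3@1, Activity 4@1, Activity 5@1.
Load per day: day 1: 13, day 2: 13, day 3: 4, day 4: 2, day 5: 0, day 6: 0.
Peak is 13.

13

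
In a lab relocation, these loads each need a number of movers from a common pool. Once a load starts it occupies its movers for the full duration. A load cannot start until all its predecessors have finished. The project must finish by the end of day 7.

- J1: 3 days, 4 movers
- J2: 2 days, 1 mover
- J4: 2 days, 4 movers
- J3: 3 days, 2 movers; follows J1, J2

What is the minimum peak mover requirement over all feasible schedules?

Early-start (J1@1, J2@1, J4@1, J3@4) gives peak 9: d1:9  d2:9  d3:4  d4:2  d5:2  d6:2  d7:0.
Shift J4→4.
Schedule J1@1, J2@1, J4@4, J3@4: d1:5  d2:5  d3:4  d4:6  d5:6  d6:2  d7:0 — peak 6.

6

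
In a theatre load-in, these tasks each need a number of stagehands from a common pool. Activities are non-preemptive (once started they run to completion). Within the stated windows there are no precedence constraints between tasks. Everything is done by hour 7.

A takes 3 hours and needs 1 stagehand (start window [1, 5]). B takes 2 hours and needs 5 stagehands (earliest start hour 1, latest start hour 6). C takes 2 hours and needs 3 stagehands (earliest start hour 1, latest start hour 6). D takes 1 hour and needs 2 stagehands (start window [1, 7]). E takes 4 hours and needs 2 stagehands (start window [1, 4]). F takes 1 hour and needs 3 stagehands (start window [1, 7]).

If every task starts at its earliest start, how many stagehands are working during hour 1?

At early start, hour 1 has: A, B, C, D, E, F.
Demand: 1 + 5 + 3 + 2 + 2 + 3 = 16.

16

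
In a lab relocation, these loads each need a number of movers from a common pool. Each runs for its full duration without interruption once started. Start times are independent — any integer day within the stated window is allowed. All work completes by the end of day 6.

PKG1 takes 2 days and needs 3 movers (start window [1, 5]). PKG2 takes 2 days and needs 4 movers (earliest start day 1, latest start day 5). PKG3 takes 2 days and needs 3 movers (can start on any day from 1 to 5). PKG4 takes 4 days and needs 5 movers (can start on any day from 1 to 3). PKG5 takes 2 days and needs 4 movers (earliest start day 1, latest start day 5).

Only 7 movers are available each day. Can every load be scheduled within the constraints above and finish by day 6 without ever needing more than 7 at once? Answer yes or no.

no

Total mover-days = 48; over 6 days the average is 48/6 > 7, so some day must exceed 7.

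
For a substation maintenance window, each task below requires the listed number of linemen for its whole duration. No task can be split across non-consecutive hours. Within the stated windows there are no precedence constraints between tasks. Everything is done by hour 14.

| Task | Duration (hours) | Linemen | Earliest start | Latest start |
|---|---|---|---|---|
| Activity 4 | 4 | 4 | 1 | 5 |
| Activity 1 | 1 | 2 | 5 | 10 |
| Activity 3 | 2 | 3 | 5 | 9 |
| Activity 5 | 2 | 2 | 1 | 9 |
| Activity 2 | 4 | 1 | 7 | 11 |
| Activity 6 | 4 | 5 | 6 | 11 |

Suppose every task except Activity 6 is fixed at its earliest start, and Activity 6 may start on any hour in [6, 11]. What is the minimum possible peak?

6

Activity 6@6: h1:6  h2:6  h3:4  h4:4  h5:5  h6:8  h7:6  h8:6  h9:6  h10:1  h11:0  h12:0  h13:0  h14:0 → peak 8
Activity 6@7: h1:6  h2:6  h3:4  h4:4  h5:5  h6:3  h7:6  h8:6  h9:6  h10:6  h11:0  h12:0  h13:0  h14:0 → peak 6
Activity 6@8: h1:6  h2:6  h3:4  h4:4  h5:5  h6:3  h7:1  h8:6  h9:6  h10:6  h11:5  h12:0  h13:0  h14:0 → peak 6
Activity 6@9: h1:6  h2:6  h3:4  h4:4  h5:5  h6:3  h7:1  h8:1  h9:6  h10:6  h11:5  h12:5  h13:0  h14:0 → peak 6
Activity 6@10: h1:6  h2:6  h3:4  h4:4  h5:5  h6:3  h7:1  h8:1  h9:1  h10:6  h11:5  h12:5  h13:5  h14:0 → peak 6
Activity 6@11: h1:6  h2:6  h3:4  h4:4  h5:5  h6:3  h7:1  h8:1  h9:1  h10:1  h11:5  h12:5  h13:5  h14:5 → peak 6
Best is Activity 6@7, peak 6.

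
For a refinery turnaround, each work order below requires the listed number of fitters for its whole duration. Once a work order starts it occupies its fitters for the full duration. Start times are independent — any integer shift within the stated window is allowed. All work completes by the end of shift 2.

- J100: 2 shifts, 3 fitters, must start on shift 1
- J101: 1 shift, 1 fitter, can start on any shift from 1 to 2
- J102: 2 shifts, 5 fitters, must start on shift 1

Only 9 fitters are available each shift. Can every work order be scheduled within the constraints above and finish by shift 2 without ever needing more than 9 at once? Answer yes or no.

yes

Schedule J100@1, J101@1, J102@1: s1:9  s2:8 — peak 9 ≤ 9.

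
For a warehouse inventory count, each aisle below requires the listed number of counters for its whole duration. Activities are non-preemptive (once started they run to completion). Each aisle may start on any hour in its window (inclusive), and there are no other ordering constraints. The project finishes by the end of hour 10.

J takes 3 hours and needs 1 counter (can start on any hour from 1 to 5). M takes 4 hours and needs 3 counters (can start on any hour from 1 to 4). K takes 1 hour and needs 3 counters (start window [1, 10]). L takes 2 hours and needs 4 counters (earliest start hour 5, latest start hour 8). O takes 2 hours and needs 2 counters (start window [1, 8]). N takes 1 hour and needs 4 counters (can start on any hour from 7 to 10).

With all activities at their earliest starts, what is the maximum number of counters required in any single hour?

Early-start schedule: J@1, M@1, K@1, L@5, O@1, N@7.
Load per hour: hour 1: 9, hour 2: 6, hour 3: 4, hour 4: 3, hour 5: 4, hour 6: 4, hour 7: 4, hour 8: 0, hour 9: 0, hour 10: 0.
Peak is 9.

9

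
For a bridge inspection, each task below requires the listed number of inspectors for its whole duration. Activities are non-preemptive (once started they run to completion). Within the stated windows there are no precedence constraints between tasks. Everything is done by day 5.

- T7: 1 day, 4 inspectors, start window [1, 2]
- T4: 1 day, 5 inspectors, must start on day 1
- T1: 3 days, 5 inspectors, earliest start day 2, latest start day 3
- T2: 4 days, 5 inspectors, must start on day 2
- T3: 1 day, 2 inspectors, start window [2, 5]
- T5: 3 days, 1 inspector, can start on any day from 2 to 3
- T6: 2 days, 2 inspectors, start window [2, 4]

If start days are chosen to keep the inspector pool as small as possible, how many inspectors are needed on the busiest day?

Early-start (T7@1, T4@1, T1@2, T2@2, T3@2, T5@2, T6@2) gives peak 15: d1:9  d2:15  d3:13  d4:11  d5:5.
Shift T6→3.
Schedule T7@1, T4@1, T1@2, T2@2, T3@2, T5@2, T6@3: d1:9  d2:13  d3:13  d4:13  d5:5 — peak 13.

13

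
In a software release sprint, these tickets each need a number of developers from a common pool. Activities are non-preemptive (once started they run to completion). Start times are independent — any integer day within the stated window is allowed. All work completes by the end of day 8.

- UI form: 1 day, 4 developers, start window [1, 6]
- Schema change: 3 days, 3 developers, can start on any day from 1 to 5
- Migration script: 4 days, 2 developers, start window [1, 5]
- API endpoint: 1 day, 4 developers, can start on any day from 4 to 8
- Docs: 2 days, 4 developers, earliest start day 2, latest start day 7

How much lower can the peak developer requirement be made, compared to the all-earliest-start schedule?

Early-start peak: d1:9  d2:9  d3:9  d4:6  d5:0  d6:0  d7:0  d8:0 ⇒ 9.
Leveled (UI form@1, Schema change@2, Migration script@2, API endpoint@6, Docs@7): d1:4  d2:5  d3:5  d4:5  d5:2  d6:4  d7:4  d8:4 ⇒ 5.
Reduction 9 − 5 = 4.

4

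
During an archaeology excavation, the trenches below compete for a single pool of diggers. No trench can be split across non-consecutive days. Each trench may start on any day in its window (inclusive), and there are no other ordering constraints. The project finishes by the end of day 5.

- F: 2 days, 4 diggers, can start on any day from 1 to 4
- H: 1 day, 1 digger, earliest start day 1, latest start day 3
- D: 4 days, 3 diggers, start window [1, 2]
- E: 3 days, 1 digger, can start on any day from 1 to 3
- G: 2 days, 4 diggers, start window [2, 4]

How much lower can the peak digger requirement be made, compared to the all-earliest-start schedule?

4

Early-start peak: d1:9  d2:12  d3:8  d4:3  d5:0 ⇒ 12.
Leveled (F@1, H@1, D@1, E@2, G@3): d1:8  d2:8  d3:8  d4:8  d5:0 ⇒ 8.
Reduction 12 − 8 = 4.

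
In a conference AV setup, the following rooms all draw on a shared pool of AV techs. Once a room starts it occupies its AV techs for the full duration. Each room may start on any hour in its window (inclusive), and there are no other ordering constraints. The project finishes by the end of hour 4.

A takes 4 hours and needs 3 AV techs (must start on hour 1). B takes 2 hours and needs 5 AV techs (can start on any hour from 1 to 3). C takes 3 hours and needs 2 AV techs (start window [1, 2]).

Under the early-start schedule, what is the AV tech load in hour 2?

10

At early start, hour 2 has: A, B, C.
Demand: 3 + 5 + 2 = 10.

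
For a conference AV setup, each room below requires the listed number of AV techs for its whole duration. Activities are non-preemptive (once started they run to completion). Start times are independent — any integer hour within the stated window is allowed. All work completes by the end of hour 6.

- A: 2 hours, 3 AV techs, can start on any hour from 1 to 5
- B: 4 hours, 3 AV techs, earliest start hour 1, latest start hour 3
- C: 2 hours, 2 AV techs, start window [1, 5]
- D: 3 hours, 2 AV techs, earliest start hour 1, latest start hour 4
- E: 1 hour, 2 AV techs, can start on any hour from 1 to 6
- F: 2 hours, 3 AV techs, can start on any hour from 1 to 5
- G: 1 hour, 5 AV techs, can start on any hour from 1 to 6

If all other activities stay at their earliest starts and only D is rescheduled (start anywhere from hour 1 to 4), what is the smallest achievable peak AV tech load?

18

D@1: h1:20  h2:13  h3:5  h4:3  h5:0  h6:0 → peak 20
D@2: h1:18  h2:13  h3:5  h4:5  h5:0  h6:0 → peak 18
D@3: h1:18  h2:11  h3:5  h4:5  h5:2  h6:0 → peak 18
D@4: h1:18  h2:11  h3:3  h4:5  h5:2  h6:2 → peak 18
Best is D@2, peak 18.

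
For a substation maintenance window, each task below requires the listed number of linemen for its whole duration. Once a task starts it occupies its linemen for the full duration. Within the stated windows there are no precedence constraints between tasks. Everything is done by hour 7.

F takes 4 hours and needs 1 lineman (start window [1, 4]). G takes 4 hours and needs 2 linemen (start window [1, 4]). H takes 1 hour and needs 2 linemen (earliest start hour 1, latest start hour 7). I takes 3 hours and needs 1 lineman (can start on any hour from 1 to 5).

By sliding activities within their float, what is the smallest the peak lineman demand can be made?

3

Early-start (F@1, G@1, H@1, I@1) gives peak 6: h1:6  h2:4  h3:4  h4:3  h5:0  h6:0  h7:0.
Shift H→5, I→5.
Schedule F@1, G@1, H@5, I@5: h1:3  h2:3  h3:3  h4:3  h5:3  h6:1  h7:1 — peak 3.
Total lineman-hours = 17 over 7 hours ⇒ peak ≥ ⌈17/7⌉ = 3, so 3 is optimal.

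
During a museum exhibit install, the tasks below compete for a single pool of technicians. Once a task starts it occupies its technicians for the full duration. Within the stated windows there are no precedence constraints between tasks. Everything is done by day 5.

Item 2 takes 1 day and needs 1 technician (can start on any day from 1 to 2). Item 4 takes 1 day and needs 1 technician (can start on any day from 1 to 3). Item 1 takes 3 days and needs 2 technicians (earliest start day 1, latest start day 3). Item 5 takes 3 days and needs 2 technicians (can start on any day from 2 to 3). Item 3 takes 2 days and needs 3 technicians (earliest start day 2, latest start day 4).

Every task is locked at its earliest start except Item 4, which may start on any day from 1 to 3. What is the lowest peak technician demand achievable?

Item 4@1: d1:4  d2:7  d3:7  d4:2  d5:0 → peak 7
Item 4@2: d1:3  d2:8  d3:7  d4:2  d5:0 → peak 8
Item 4@3: d1:3  d2:7  d3:8  d4:2  d5:0 → peak 8
Best is Item 4@1, peak 7.

7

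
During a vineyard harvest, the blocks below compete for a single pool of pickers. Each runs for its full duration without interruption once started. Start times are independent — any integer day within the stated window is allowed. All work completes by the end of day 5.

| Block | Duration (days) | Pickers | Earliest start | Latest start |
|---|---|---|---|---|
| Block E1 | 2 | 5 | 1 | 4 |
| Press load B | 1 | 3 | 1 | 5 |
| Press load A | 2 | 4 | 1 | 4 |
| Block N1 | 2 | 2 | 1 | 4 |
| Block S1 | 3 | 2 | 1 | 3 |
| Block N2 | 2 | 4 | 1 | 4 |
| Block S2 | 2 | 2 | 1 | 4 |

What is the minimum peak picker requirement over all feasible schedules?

10

Early-start (Block E1@1, Press load B@1, Press load A@1, Block N1@1, Block S1@1, Block N2@1, Block S2@1) gives peak 22: d1:22  d2:19  d3:2  d4:0  d5:0.
Shift Press load A→2, Block N1→3, Block S1→3, Block N2→4, Block S2→3.
Schedule Block E1@1, Press load B@1, Press load A@2, Block N1@3, Block S1@3, Block N2@4, Block S2@3: d1:8  d2:9  d3:10  d4:10  d5:6 — peak 10.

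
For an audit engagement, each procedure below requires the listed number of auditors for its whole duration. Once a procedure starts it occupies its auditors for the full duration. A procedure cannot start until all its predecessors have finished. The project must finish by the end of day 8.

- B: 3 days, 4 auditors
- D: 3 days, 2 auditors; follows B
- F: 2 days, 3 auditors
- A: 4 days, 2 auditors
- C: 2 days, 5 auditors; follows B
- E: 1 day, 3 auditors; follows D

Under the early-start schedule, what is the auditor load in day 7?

3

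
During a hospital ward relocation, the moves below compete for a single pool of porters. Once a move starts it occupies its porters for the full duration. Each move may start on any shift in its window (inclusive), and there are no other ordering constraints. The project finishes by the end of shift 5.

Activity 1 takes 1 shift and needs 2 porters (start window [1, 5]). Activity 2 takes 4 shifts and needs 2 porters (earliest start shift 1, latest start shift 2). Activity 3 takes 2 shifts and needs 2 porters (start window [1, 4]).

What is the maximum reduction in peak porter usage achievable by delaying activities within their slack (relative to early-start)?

2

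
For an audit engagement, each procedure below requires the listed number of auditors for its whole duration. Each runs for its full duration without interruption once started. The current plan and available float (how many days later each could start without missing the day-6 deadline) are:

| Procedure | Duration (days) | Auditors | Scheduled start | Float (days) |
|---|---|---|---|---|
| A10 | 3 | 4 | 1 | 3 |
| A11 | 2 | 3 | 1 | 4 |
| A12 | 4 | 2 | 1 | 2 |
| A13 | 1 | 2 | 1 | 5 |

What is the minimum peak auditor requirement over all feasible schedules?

Early-start (A10@1, A11@1, A12@1, A13@1) gives peak 11: d1:11  d2:9  d3:6  d4:2  d5:0  d6:0.
Shift A11→4, A13→5.
Schedule A10@1, A11@4, A12@1, A13@5: d1:6  d2:6  d3:6  d4:5  d5:5  d6:0 — peak 6.

6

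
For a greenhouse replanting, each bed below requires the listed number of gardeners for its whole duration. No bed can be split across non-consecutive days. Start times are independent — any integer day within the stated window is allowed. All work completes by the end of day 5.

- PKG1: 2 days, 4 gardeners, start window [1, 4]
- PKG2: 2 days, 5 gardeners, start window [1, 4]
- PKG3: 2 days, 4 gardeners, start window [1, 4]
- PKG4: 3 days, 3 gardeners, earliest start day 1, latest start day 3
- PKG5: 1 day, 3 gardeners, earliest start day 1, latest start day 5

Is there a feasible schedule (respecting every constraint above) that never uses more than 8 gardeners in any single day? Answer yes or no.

yes

Schedule PKG1@1, PKG2@3, PKG3@1, PKG4@3, PKG5@5: d1:8  d2:8  d3:8  d4:8  d5:6 — peak 8 ≤ 8.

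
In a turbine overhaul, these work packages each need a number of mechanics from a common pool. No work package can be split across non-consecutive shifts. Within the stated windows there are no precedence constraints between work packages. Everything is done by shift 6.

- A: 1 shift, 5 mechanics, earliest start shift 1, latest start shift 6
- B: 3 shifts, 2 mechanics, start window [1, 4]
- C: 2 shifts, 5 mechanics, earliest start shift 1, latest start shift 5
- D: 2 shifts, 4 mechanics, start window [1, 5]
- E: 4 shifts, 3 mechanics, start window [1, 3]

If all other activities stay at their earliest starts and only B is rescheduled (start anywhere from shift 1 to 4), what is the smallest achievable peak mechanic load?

B@1: s1:19  s2:14  s3:5  s4:3  s5:0  s6:0 → peak 19
B@2: s1:17  s2:14  s3:5  s4:5  s5:0  s6:0 → peak 17
B@3: s1:17  s2:12  s3:5  s4:5  s5:2  s6:0 → peak 17
B@4: s1:17  s2:12  s3:3  s4:5  s5:2  s6:2 → peak 17
Best is B@2, peak 17.

17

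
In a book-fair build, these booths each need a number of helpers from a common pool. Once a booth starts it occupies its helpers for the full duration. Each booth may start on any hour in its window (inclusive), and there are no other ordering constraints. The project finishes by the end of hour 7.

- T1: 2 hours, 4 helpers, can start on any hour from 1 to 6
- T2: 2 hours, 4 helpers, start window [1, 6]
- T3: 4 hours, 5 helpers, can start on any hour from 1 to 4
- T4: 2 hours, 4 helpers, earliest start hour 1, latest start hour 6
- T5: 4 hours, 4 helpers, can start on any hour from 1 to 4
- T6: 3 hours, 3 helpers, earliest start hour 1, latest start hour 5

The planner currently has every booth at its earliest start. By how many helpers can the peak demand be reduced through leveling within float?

Early-start peak: h1:24  h2:24  h3:12  h4:9  h5:0  h6:0  h7:0 ⇒ 24.
Leveled (T1@1, T2@1, T3@3, T4@1, T5@3, T6@3): h1:12  h2:12  h3:12  h4:12  h5:12  h6:9  h7:0 ⇒ 12.
Reduction 24 − 12 = 12.

12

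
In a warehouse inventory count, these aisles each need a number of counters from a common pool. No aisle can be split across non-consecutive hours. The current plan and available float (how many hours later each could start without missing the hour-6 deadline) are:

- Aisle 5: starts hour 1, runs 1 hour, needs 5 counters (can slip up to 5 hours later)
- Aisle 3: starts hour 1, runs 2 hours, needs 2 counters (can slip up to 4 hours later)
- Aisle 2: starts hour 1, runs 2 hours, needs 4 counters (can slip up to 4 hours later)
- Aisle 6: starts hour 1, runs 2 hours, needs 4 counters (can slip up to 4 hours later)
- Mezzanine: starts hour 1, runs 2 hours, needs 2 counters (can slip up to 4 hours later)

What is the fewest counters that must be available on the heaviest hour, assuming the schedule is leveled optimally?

Early-start (Aisle 5@1, Aisle 3@1, Aisle 2@1, Aisle 6@1, Mezzanine@1) gives peak 17: h1:17  h2:12  h3:0  h4:0  h5:0  h6:0.
Shift Aisle 3→2, Aisle 2→2, Aisle 6→4, Mezzanine→4.
Schedule Aisle 5@1, Aisle 3@2, Aisle 2@2, Aisle 6@4, Mezzanine@4: h1:5  h2:6  h3:6  h4:6  h5:6  h6:0 — peak 6.

6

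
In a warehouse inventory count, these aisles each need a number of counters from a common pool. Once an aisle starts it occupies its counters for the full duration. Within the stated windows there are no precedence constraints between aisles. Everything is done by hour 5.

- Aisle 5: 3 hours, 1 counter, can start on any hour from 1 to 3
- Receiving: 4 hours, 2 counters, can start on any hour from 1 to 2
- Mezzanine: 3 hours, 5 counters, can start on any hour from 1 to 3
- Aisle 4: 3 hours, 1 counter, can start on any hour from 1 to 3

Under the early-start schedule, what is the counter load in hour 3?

9

At early start, hour 3 has: Aisle 5, Receiving, Mezzanine, Aisle 4.
Demand: 1 + 2 + 5 + 1 = 9.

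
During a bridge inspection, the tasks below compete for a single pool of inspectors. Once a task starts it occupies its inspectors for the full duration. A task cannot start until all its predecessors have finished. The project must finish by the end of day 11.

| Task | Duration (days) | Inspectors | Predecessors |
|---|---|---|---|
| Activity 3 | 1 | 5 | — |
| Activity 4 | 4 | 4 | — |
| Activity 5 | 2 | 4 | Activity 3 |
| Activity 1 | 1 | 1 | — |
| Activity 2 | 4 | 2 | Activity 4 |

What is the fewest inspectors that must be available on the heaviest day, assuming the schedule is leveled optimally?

Early-start (Activity 3@1, Activity 4@1, Activity 5@2, Activity 1@1, Activity 2@5) gives peak 10: d1:10  d2:8  d3:8  d4:4  d5:2  d6:2  d7:2  d8:2  d9:0  d10:0  d11:0.
Shift Activity 4→2, Activity 5→6, Activity 1→2, Activity 2→8.
Schedule Activity 3@1, Activity 4@2, Activity 5@6, Activity 1@2, Activity 2@8: d1:5  d2:5  d3:4  d4:4  d5:4  d6:4  d7:4  d8:2  d9:2  d10:2  d11:2 — peak 5.

5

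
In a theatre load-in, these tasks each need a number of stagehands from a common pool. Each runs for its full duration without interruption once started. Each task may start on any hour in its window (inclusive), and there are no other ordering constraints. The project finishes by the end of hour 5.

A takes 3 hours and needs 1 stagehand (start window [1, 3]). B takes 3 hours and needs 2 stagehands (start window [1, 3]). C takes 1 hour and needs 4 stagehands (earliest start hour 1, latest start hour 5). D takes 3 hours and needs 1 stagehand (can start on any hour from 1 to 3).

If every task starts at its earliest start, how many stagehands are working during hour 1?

At early start, hour 1 has: A, B, C, D.
Demand: 1 + 2 + 4 + 1 = 8.

8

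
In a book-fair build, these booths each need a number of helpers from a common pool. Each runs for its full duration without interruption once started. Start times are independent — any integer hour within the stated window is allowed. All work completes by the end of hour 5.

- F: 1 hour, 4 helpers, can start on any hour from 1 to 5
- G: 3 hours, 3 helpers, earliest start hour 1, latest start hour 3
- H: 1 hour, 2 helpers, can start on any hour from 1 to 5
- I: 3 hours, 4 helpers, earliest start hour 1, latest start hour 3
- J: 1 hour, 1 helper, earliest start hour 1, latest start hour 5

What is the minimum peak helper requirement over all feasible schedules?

7

Early-start (F@1, G@1, H@1, I@1, J@1) gives peak 14: h1:14  h2:7  h3:7  h4:0  h5:0.
Shift H→2, I→3, J→2.
Schedule F@1, G@1, H@2, I@3, J@2: h1:7  h2:6  h3:7  h4:4  h5:4 — peak 7.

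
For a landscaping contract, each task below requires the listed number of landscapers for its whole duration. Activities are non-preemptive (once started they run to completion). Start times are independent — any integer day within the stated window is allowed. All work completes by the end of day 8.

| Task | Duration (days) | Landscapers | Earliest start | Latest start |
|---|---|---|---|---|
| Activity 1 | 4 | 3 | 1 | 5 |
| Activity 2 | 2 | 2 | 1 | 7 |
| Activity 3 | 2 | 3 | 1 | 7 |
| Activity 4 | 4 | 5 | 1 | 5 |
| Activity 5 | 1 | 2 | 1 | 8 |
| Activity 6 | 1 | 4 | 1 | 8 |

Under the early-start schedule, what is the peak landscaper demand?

19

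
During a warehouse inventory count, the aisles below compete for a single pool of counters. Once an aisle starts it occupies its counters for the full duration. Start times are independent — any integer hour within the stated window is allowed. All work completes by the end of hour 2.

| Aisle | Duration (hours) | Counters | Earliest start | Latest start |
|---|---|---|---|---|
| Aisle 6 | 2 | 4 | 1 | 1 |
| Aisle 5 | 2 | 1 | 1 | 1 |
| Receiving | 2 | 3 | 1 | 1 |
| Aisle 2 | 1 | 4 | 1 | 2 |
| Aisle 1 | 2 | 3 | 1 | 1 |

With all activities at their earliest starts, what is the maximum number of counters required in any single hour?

15

Early-start schedule: Aisle 6@1, Aisle 5@1, Receiving@1, Aisle 2@1, Aisle 1@1.
Load per hour: hour 1: 15, hour 2: 11.
Peak is 15.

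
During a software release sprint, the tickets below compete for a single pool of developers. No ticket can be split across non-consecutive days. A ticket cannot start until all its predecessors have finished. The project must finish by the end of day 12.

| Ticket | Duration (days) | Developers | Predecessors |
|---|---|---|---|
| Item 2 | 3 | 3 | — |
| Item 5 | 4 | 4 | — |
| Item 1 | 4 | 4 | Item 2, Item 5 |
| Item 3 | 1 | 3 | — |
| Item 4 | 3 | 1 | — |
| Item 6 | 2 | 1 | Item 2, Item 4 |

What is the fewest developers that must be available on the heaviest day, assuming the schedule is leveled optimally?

5

Early-start (Item 2@1, Item 5@1, Item 1@5, Item 3@1, Item 4@1, Item 6@4) gives peak 11: d1:11  d2:8  d3:8  d4:5  d5:5  d6:4  d7:4  d8:4  d9:0  d10:0  d11:0  d12:0.
Shift Item 5→4, Item 1→8, Item 3→12.
Schedule Item 2@1, Item 5@4, Item 1@8, Item 3@12, Item 4@1, Item 6@4: d1:4  d2:4  d3:4  d4:5  d5:5  d6:4  d7:4  d8:4  d9:4  d10:4  d11:4  d12:3 — peak 5.
Total developer-days = 49 over 12 days ⇒ peak ≥ ⌈49/12⌉ = 5, so 5 is optimal.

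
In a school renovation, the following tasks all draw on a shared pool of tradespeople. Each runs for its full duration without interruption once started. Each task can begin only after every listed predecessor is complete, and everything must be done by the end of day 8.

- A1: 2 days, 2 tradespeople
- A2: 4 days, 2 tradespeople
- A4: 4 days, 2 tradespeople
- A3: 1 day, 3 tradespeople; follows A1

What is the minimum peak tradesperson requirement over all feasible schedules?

Early-start (A1@1, A2@1, A4@1, A3@3) gives peak 7: d1:6  d2:6  d3:7  d4:4  d5:0  d6:0  d7:0  d8:0.
Shift A4→3, A3→7.
Schedule A1@1, A2@1, A4@3, A3@7: d1:4  d2:4  d3:4  d4:4  d5:2  d6:2  d7:3  d8:0 — peak 4.

4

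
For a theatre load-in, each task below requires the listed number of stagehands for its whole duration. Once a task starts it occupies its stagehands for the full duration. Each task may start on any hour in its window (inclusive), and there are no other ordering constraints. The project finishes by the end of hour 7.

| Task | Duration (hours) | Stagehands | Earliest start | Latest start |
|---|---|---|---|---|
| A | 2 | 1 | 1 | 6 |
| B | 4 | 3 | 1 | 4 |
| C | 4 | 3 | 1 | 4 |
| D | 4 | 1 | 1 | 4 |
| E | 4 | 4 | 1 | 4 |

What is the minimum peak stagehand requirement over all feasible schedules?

11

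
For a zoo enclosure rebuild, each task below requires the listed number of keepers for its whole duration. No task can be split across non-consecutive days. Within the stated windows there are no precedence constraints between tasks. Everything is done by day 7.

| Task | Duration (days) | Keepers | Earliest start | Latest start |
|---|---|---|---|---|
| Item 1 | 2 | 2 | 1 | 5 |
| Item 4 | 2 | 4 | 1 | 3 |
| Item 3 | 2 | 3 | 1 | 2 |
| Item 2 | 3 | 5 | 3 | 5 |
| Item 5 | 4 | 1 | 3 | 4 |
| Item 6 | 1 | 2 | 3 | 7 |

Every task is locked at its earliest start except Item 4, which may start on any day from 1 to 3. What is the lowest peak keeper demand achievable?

Item 4@1: d1:9  d2:9  d3:8  d4:6  d5:6  d6:1  d7:0 → peak 9
Item 4@2: d1:5  d2:9  d3:12  d4:6  d5:6  d6:1  d7:0 → peak 12
Item 4@3: d1:5  d2:5  d3:12  d4:10  d5:6  d6:1  d7:0 → peak 12
Best is Item 4@1, peak 9.

9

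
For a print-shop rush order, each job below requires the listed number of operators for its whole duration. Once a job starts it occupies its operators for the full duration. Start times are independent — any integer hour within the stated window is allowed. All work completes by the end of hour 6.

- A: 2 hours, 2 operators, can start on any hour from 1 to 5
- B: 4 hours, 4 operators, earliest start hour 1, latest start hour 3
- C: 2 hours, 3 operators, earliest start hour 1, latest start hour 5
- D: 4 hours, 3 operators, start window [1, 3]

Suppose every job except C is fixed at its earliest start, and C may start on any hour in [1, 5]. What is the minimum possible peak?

9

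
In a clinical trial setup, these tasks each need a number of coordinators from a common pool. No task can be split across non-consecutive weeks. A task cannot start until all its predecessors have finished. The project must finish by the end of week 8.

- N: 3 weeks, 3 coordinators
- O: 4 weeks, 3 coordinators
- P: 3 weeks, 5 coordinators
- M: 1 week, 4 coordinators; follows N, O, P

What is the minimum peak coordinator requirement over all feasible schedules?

6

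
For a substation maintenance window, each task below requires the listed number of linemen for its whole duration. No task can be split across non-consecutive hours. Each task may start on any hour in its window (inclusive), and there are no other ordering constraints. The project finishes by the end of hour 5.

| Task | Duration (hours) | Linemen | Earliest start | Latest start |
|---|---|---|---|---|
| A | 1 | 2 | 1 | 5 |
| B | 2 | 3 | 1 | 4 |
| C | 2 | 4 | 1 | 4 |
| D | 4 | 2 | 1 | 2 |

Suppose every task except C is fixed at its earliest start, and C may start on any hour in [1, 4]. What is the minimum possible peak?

7

C@1: h1:11  h2:9  h3:2  h4:2  h5:0 → peak 11
C@2: h1:7  h2:9  h3:6  h4:2  h5:0 → peak 9
C@3: h1:7  h2:5  h3:6  h4:6  h5:0 → peak 7
C@4: h1:7  h2:5  h3:2  h4:6  h5:4 → peak 7
Best is C@3, peak 7.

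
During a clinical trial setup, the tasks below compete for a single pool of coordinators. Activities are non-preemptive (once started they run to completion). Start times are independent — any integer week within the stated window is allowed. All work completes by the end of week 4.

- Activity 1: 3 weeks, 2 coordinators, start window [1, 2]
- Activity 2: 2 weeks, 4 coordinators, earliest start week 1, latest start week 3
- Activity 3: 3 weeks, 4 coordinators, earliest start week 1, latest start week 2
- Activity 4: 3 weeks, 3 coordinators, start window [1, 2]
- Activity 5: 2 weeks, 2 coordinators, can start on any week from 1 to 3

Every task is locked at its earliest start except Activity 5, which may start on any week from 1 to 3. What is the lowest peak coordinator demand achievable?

Activity 5@1: w1:15  w2:15  w3:9  w4:0 → peak 15
Activity 5@2: w1:13  w2:15  w3:11  w4:0 → peak 15
Activity 5@3: w1:13  w2:13  w3:11  w4:2 → peak 13
Best is Activity 5@3, peak 13.

13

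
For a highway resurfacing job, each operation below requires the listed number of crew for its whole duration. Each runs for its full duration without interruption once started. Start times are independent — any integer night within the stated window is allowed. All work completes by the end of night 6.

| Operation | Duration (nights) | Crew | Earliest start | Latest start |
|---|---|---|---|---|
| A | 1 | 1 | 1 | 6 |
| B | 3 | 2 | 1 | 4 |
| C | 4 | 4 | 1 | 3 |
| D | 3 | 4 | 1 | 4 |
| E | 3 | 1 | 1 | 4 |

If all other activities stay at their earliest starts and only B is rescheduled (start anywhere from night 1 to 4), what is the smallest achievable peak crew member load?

10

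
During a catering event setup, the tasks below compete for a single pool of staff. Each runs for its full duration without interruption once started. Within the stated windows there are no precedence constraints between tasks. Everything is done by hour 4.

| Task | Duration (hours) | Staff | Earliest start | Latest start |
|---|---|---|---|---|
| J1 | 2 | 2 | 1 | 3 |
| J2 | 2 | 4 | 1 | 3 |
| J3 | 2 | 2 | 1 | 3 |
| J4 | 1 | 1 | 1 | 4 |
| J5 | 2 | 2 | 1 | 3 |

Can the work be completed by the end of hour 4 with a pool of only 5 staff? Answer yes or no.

no

Total staffer-hours = 21; over 4 hours the average is 21/4 > 5, so some hour must exceed 5.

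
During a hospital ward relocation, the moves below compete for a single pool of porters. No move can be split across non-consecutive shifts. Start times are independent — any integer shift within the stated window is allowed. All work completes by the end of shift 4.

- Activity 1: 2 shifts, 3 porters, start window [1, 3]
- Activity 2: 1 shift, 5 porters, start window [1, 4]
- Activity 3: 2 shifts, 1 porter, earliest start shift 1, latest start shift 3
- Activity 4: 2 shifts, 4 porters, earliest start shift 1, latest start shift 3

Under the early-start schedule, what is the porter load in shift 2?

At early start, shift 2 has: Activity 1, Activity 3, Activity 4.
Demand: 3 + 1 + 4 = 8.

8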